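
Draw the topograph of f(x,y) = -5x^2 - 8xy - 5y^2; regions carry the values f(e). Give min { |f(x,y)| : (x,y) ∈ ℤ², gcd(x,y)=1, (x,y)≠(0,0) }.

translate: b→-2 (≡8 mod 10), so (5,8,5)→(5,-2,2)
flip: (5,-2,2)→(2,2,5)
reduced (well bottom): (2,2,5) with a≤c, −a<b≤a
well minimum |f| = |-2| = 2 (negative-definite)

2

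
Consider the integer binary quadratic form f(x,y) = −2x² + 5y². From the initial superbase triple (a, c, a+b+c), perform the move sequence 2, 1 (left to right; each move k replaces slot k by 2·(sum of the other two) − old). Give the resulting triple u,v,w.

start (-2,5,3) = (f(1,0),f(0,1),f(1,1))
replace slot 2: 2·((-2)+3) − 5 = -3 → (-2,-3,3)
replace slot 1: 2·((-3)+3) − (-2) = 2 → (2,-3,3)

2,-3,3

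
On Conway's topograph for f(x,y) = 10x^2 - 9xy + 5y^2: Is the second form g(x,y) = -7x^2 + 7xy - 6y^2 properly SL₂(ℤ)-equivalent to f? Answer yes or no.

D₁ = -119, D₂ = -119
f: flip: (10,-9,5)→(5,9,10)
f: translate: b→-1 (≡9 mod 10), so (5,9,10)→(5,-1,6)
f: reduced (well bottom): (5,-1,6) with a≤c, −a<b≤a
g is negative-definite; reduce −g:
−g: translate: b→7 (≡-7 mod 14), so (7,-7,6)→(7,7,6)
−g: flip: (7,7,6)→(6,-7,7)
−g: translate: b→5 (≡-7 mod 12), so (6,-7,7)→(6,5,6)
−g: reduced (well bottom): (6,5,6) with a≤c, −a<b≤a
flip sign back: reduced form of g is (-6,-5,-6)
reduced forms (5, -1, 6) vs (-6, -5, -6) ⇒ inequivalent

no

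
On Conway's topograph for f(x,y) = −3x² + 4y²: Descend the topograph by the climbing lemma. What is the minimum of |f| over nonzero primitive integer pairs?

descent: ρ → (4,0,-3)
descent: ρ → (-3,6,1)  [lands on river]
river: ρ → (1,6,-3)
closes: descent 2, river 2
min |a| on river = 1

1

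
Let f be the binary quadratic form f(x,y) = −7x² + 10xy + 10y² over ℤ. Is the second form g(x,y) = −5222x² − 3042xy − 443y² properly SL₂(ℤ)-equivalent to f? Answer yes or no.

D₁ = 380, D₂ = 380
river cycle of f (length 4): (10, 10, -7), (-7, 18, 2), (2, 18, -7), (-7, 10, 10)
river cycle of g (length 4): (-7, 10, 10), (10, 10, -7), (-7, 18, 2), (2, 18, -7)
cycles coincide ⇒ equivalent

yes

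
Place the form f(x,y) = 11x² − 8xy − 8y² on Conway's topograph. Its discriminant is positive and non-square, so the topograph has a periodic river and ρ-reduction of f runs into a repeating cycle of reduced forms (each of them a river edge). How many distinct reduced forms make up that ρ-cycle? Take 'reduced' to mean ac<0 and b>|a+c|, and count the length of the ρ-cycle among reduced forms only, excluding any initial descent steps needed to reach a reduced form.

D = 416, ⌊√D⌋ = 20
descent: ρ → (-8,8,11)  [lands on river]
river: ρ → (11,14,-5)
river: ρ → (-5,16,8)
river: ρ → (8,16,-5)
river: ρ → (-5,14,11)
river: ρ → (11,8,-8)
ρ-cycle length = 6 (tail of 1 descent step not counted)

6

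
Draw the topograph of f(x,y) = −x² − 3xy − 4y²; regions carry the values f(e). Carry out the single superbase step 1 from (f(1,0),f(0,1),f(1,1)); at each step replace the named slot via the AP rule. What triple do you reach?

start (-1,-4,-8) = (f(1,0),f(0,1),f(1,1))
replace slot 1: 2·((-4)+(-8)) − (-1) = -23 → (-23,-4,-8)

-23,-4,-8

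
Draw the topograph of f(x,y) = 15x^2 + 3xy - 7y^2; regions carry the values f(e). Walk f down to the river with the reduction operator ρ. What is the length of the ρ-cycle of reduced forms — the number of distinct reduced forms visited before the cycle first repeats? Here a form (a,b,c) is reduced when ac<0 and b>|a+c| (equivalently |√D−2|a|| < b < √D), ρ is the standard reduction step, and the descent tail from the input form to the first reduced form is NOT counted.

D = 429, ⌊√D⌋ = 20
descent: ρ → (-7,11,11)  [lands on river]
river: ρ → (11,11,-7)
river: ρ → (-7,17,5)
river: ρ → (5,13,-13)
river: ρ → (-13,13,5)
river: ρ → (5,17,-7)
ρ-cycle length = 6 (tail of 1 descent step not counted)

6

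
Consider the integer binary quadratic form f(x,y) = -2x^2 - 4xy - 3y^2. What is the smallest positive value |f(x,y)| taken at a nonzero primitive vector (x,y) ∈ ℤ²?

translate: b→0 (≡4 mod 4), so (2,4,3)→(2,0,1)
flip: (2,0,1)→(1,0,2)
reduced (well bottom): (1,0,2) with a≤c, −a<b≤a
well minimum |f| = |-1| = 1 (negative-definite)

1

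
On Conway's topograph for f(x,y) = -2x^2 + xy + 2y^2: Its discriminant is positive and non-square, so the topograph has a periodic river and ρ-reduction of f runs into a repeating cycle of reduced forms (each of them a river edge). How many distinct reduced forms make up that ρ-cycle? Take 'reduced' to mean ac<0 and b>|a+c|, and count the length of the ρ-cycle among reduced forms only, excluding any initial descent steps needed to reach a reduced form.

D = 17, ⌊√D⌋ = 4
river: ρ → (2,3,-1)
river: ρ → (-1,3,2)
river: ρ → (2,1,-2)
river: ρ → (-2,3,1)
river: ρ → (1,3,-2)
river: ρ → (-2,1,2)
ρ-cycle length = 6 (tail of 0 descent steps not counted)

6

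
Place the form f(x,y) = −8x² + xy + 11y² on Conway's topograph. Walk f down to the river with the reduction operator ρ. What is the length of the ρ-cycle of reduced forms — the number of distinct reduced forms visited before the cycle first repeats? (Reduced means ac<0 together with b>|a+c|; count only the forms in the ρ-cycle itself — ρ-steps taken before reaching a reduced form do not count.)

D = 353, ⌊√D⌋ = 18
descent: ρ → (11,-1,-8)
descent: ρ → (-8,17,2)  [lands on river]
river: ρ → (2,15,-16)
river: ρ → (-16,17,1)
river: ρ → (1,17,-16)
river: ρ → (-16,15,2)
river: ρ → (2,17,-8)
river: ρ → (-8,15,4)
river: ρ → (4,17,-4)
river: ρ → (-4,15,8)
river: ρ → (8,17,-2)
river: ρ → (-2,15,16)
river: ρ → (16,17,-1)
river: ρ → (-1,17,16)
river: ρ → (16,15,-2)
river: ρ → (-2,17,8)
river: ρ → (8,15,-4)
river: ρ → (-4,17,4)
river: ρ → (4,15,-8)
ρ-cycle length = 18 (tail of 2 descent steps not counted)

18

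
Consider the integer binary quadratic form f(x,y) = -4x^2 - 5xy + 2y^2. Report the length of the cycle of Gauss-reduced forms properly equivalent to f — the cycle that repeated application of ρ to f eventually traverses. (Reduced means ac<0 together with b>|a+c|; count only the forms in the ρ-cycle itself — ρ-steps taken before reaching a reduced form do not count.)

D = 57, ⌊√D⌋ = 7
descent: ρ → (2,5,-4)  [lands on river]
river: ρ → (-4,3,3)
river: ρ → (3,3,-4)
river: ρ → (-4,5,2)
river: ρ → (2,7,-1)
river: ρ → (-1,7,2)
ρ-cycle length = 6 (tail of 1 descent step not counted)

6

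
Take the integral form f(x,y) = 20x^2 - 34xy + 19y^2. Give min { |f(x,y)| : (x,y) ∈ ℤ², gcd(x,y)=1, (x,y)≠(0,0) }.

translate: b→6 (≡-34 mod 40), so (20,-34,19)→(20,6,5)
flip: (20,6,5)→(5,-6,20)
translate: b→4 (≡-6 mod 10), so (5,-6,20)→(5,4,19)
reduced (well bottom): (5,4,19) with a≤c, −a<b≤a
well minimum = a = 5

5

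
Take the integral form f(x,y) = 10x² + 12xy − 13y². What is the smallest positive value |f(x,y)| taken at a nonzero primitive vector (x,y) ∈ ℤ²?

river: ρ → (-13,14,9)
river: ρ → (9,22,-5)
river: ρ → (-5,18,17)
river: ρ → (17,16,-6)
river: ρ → (-6,20,11)
river: ρ → (11,24,-2)
river: ρ → (-2,24,11)
river: ρ → (11,20,-6)
river: ρ → (-6,16,17)
river: ρ → (17,18,-5)
river: ρ → (-5,22,9)
river: ρ → (9,14,-13)
river: ρ → (-13,12,10)
river: ρ → (10,8,-15)
river: ρ → (-15,22,3)
river: ρ → (3,20,-22)
river: ρ → (-22,24,1)
river: ρ → (1,24,-22)
river: ρ → (-22,20,3)
river: ρ → (3,22,-15)
river: ρ → (-15,8,10)
river: ρ → (10,12,-13)
closes: descent 0, river 22
min |a| on river = 1

1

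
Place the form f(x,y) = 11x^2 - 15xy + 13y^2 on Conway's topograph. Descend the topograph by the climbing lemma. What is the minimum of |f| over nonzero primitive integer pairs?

translate: b→7 (≡-15 mod 22), so (11,-15,13)→(11,7,9)
flip: (11,7,9)→(9,-7,11)
reduced (well bottom): (9,-7,11) with a≤c, −a<b≤a
well minimum = a = 9

9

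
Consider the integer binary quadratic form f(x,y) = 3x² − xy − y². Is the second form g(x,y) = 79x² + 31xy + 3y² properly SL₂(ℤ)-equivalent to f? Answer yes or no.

D₁ = 13, D₂ = 13
river cycle of f (length 2): (-1, 3, 1), (1, 3, -1)
river cycle of g (length 2): (-1, 3, 1), (1, 3, -1)
cycles coincide ⇒ equivalent

yes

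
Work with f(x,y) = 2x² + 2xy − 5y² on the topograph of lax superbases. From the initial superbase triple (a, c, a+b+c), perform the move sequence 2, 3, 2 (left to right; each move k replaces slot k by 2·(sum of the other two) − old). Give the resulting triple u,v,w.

start (2,-5,-1) = (f(1,0),f(0,1),f(1,1))
replace slot 2: 2·(2+(-1)) − (-5) = 7 → (2,7,-1)
replace slot 3: 2·(2+7) − (-1) = 19 → (2,7,19)
replace slot 2: 2·(2+19) − 7 = 35 → (2,35,19)

2,35,19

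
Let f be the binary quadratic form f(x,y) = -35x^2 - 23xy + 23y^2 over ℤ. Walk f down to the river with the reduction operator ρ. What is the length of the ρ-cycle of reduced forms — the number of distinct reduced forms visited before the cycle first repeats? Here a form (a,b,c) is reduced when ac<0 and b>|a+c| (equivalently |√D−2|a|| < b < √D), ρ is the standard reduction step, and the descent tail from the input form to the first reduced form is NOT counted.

D = 3749, ⌊√D⌋ = 61
descent: ρ → (23,23,-35)  [lands on river]
river: ρ → (-35,47,11)
river: ρ → (11,41,-47)
river: ρ → (-47,53,5)
river: ρ → (5,57,-25)
river: ρ → (-25,43,19)
river: ρ → (19,33,-35)
river: ρ → (-35,37,17)
river: ρ → (17,31,-41)
river: ρ → (-41,51,7)
river: ρ → (7,61,-1)
river: ρ → (-1,61,7)
river: ρ → (7,51,-41)
river: ρ → (-41,31,17)
river: ρ → (17,37,-35)
river: ρ → (-35,33,19)
river: ρ → (19,43,-25)
river: ρ → (-25,57,5)
river: ρ → (5,53,-47)
river: ρ → (-47,41,11)
river: ρ → (11,47,-35)
river: ρ → (-35,23,23)
ρ-cycle length = 22 (tail of 1 descent step not counted)

22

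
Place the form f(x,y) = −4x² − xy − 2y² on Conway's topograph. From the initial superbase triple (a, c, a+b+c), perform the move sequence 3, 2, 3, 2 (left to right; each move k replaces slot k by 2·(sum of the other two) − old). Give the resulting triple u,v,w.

start (-4,-2,-7) = (f(1,0),f(0,1),f(1,1))
replace slot 3: 2·((-4)+(-2)) − (-7) = -5 → (-4,-2,-5)
replace slot 2: 2·((-4)+(-5)) − (-2) = -16 → (-4,-16,-5)
replace slot 3: 2·((-4)+(-16)) − (-5) = -35 → (-4,-16,-35)
replace slot 2: 2·((-4)+(-35)) − (-16) = -62 → (-4,-62,-35)

-4,-62,-35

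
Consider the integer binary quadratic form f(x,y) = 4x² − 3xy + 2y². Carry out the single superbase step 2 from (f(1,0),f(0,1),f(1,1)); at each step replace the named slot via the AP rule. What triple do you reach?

start (4,2,3) = (f(1,0),f(0,1),f(1,1))
replace slot 2: 2·(4+3) − 2 = 12 → (4,12,3)

4,12,3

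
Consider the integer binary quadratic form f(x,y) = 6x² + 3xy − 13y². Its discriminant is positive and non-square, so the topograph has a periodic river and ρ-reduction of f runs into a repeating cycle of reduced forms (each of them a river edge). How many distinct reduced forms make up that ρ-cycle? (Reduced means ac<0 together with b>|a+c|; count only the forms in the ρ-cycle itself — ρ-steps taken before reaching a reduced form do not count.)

D = 321, ⌊√D⌋ = 17
descent: ρ → (-13,-3,6)
descent: ρ → (6,15,-4)  [lands on river]
river: ρ → (-4,17,2)
river: ρ → (2,15,-12)
river: ρ → (-12,9,5)
river: ρ → (5,11,-10)
river: ρ → (-10,9,6)
ρ-cycle length = 6 (tail of 2 descent steps not counted)

6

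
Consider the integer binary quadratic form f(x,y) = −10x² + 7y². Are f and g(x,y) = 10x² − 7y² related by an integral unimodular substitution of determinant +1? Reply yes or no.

D₁ = 280, D₂ = 280
river cycle of f (length 4): (7, 14, -3), (-3, 16, 2), (2, 16, -3), (-3, 14, 7)
river cycle of g (length 4): (-7, 14, 3), (3, 16, -2), (-2, 16, 3), (3, 14, -7)
cycles differ ⇒ inequivalent

no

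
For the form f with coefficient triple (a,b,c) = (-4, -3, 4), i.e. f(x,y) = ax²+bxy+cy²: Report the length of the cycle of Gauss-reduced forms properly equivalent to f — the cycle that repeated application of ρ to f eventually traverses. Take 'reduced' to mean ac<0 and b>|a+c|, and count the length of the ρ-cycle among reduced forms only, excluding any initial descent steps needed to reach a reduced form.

D = 73, ⌊√D⌋ = 8
descent: ρ → (4,3,-4)  [lands on river]
river: ρ → (-4,5,3)
river: ρ → (3,7,-2)
river: ρ → (-2,5,6)
river: ρ → (6,7,-1)
river: ρ → (-1,7,6)
river: ρ → (6,5,-2)
river: ρ → (-2,7,3)
river: ρ → (3,5,-4)
river: ρ → (-4,3,4)
river: ρ → (4,5,-3)
river: ρ → (-3,7,2)
river: ρ → (2,5,-6)
river: ρ → (-6,7,1)
river: ρ → (1,7,-6)
river: ρ → (-6,5,2)
river: ρ → (2,7,-3)
river: ρ → (-3,5,4)
ρ-cycle length = 18 (tail of 1 descent step not counted)

18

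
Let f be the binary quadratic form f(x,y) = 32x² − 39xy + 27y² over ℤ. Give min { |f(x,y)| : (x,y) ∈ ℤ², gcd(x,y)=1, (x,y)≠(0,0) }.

translate: b→25 (≡-39 mod 64), so (32,-39,27)→(32,25,20)
flip: (32,25,20)→(20,-25,32)
translate: b→15 (≡-25 mod 40), so (20,-25,32)→(20,15,27)
reduced (well bottom): (20,15,27) with a≤c, −a<b≤a
well minimum = a = 20

20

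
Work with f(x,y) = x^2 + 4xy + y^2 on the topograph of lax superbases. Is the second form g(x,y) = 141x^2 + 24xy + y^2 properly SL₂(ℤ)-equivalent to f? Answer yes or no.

D₁ = 12, D₂ = 12
river cycle of f (length 2): (1, 2, -2), (-2, 2, 1)
river cycle of g (length 2): (1, 2, -2), (-2, 2, 1)
cycles coincide ⇒ equivalent

yes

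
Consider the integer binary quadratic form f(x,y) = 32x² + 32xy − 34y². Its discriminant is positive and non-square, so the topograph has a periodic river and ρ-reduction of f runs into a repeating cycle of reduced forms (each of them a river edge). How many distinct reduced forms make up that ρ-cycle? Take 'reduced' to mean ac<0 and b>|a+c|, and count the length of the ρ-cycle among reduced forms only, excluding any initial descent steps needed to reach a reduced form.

D = 5376, ⌊√D⌋ = 73
river: ρ → (-34,36,30)
river: ρ → (30,24,-40)
river: ρ → (-40,56,14)
river: ρ → (14,56,-40)
river: ρ → (-40,24,30)
river: ρ → (30,36,-34)
river: ρ → (-34,32,32)
river: ρ → (32,32,-34)
ρ-cycle length = 8 (tail of 0 descent steps not counted)

8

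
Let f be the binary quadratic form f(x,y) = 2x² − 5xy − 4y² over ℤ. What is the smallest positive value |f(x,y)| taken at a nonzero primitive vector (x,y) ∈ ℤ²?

descent: ρ → (-4,5,2)  [lands on river]
river: ρ → (2,7,-1)
river: ρ → (-1,7,2)
river: ρ → (2,5,-4)
river: ρ → (-4,3,3)
river: ρ → (3,3,-4)
closes: descent 1, river 6
min |a| on river = 1

1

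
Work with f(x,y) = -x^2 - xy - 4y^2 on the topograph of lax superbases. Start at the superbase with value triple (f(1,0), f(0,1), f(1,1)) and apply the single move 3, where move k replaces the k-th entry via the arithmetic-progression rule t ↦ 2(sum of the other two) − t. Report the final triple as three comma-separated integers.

start (-1,-4,-6) = (f(1,0),f(0,1),f(1,1))
replace slot 3: 2·((-1)+(-4)) − (-6) = -4 → (-1,-4,-4)

-1,-4,-4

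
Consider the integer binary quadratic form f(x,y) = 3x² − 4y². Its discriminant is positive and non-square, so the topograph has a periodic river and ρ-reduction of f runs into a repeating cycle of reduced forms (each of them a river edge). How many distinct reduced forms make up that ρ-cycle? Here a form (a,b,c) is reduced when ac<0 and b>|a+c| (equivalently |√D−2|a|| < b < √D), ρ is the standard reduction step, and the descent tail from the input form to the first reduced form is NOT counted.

D = 48, ⌊√D⌋ = 6
descent: ρ → (-4,0,3)
descent: ρ → (3,6,-1)  [lands on river]
river: ρ → (-1,6,3)
ρ-cycle length = 2 (tail of 2 descent steps not counted)

2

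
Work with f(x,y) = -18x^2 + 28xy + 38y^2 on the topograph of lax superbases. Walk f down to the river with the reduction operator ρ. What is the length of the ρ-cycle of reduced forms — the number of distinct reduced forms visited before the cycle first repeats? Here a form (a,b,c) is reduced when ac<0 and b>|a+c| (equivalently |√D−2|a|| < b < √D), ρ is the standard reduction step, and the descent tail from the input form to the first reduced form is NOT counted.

D = 3520, ⌊√D⌋ = 59
river: ρ → (38,48,-8)
river: ρ → (-8,48,38)
river: ρ → (38,28,-18)
river: ρ → (-18,44,22)
river: ρ → (22,44,-18)
river: ρ → (-18,28,38)
ρ-cycle length = 6 (tail of 0 descent steps not counted)

6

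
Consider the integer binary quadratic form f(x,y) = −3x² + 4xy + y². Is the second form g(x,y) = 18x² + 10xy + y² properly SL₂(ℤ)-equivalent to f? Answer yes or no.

D₁ = 28, D₂ = 28
river cycle of f (length 4): (1, 4, -3), (-3, 2, 2), (2, 2, -3), (-3, 4, 1)
river cycle of g (length 4): (1, 4, -3), (-3, 2, 2), (2, 2, -3), (-3, 4, 1)
cycles coincide ⇒ equivalent

yes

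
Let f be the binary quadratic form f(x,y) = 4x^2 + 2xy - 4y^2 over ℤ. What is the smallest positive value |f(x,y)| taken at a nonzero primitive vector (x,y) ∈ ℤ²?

river: ρ → (-4,6,2)
river: ρ → (2,6,-4)
river: ρ → (-4,2,4)
river: ρ → (4,6,-2)
river: ρ → (-2,6,4)
river: ρ → (4,2,-4)
closes: descent 0, river 6
min |a| on river = 2

2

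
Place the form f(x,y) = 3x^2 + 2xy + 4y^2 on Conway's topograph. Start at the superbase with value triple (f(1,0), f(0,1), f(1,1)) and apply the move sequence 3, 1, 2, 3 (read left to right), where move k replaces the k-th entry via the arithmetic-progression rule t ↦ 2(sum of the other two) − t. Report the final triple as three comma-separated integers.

start (3,4,9) = (f(1,0),f(0,1),f(1,1))
replace slot 3: 2·(3+4) − 9 = 5 → (3,4,5)
replace slot 1: 2·(4+5) − 3 = 15 → (15,4,5)
replace slot 2: 2·(15+5) − 4 = 36 → (15,36,5)
replace slot 3: 2·(15+36) − 5 = 97 → (15,36,97)

15,36,97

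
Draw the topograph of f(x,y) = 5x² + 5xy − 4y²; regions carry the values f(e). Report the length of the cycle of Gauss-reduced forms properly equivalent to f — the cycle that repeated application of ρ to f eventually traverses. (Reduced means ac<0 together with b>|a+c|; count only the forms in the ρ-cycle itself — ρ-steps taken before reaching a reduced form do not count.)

D = 105, ⌊√D⌋ = 10
river: ρ → (-4,3,6)
river: ρ → (6,9,-1)
river: ρ → (-1,9,6)
river: ρ → (6,3,-4)
river: ρ → (-4,5,5)
river: ρ → (5,5,-4)
ρ-cycle length = 6 (tail of 0 descent steps not counted)

6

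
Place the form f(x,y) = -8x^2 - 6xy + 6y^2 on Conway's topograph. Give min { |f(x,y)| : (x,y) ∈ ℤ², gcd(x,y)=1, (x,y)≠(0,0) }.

descent: ρ → (6,6,-8)  [lands on river]
river: ρ → (-8,10,4)
river: ρ → (4,14,-2)
river: ρ → (-2,14,4)
river: ρ → (4,10,-8)
river: ρ → (-8,6,6)
closes: descent 1, river 6
min |a| on river = 2

2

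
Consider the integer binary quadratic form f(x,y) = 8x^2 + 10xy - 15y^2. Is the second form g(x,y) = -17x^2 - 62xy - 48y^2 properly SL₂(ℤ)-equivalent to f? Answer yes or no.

D₁ = 580, D₂ = 580
river cycle of f (length 6): (-15, 20, 3), (3, 22, -8), (-8, 10, 15), (15, 20, -3), (-3, 22, 8), (8, 10, -15)
river cycle of g (length 6): (-3, 22, 8), (8, 10, -15), (-15, 20, 3), (3, 22, -8), (-8, 10, 15), (15, 20, -3)
cycles coincide ⇒ equivalent

yes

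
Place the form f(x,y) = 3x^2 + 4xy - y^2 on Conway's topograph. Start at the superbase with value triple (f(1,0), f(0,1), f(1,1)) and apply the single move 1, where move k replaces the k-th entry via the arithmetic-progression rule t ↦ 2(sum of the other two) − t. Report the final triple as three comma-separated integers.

start (3,-1,6) = (f(1,0),f(0,1),f(1,1))
replace slot 1: 2·((-1)+6) − 3 = 7 → (7,-1,6)

7,-1,6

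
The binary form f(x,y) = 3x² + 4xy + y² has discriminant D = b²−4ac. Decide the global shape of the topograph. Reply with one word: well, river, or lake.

D = b²−4ac = 4² − 4·3·1 = 4
D = 2² is a perfect square ⇒ form factors over ℤ ⇒ lakes

lake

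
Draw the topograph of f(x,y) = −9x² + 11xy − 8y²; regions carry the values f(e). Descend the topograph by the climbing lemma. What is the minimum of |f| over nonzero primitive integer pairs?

translate: b→7 (≡-11 mod 18), so (9,-11,8)→(9,7,6)
flip: (9,7,6)→(6,-7,9)
translate: b→5 (≡-7 mod 12), so (6,-7,9)→(6,5,8)
reduced (well bottom): (6,5,8) with a≤c, −a<b≤a
well minimum |f| = |-6| = 6 (negative-definite)

6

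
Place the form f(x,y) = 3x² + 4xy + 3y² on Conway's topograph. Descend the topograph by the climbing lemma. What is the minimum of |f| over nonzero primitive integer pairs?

translate: b→-2 (≡4 mod 6), so (3,4,3)→(3,-2,2)
flip: (3,-2,2)→(2,2,3)
reduced (well bottom): (2,2,3) with a≤c, −a<b≤a
well minimum = a = 2

2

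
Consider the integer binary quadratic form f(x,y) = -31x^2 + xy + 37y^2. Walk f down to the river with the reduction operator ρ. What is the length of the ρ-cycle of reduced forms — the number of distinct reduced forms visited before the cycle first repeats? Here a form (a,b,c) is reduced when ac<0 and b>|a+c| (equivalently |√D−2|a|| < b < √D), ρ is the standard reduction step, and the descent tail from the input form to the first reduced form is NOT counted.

D = 4589, ⌊√D⌋ = 67
descent: ρ → (37,-1,-31)
descent: ρ → (-31,63,5)  [lands on river]
river: ρ → (5,67,-5)
river: ρ → (-5,63,31)
river: ρ → (31,61,-7)
river: ρ → (-7,65,13)
river: ρ → (13,65,-7)
river: ρ → (-7,61,31)
river: ρ → (31,63,-5)
river: ρ → (-5,67,5)
river: ρ → (5,63,-31)
river: ρ → (-31,61,7)
river: ρ → (7,65,-13)
river: ρ → (-13,65,7)
river: ρ → (7,61,-31)
ρ-cycle length = 14 (tail of 2 descent steps not counted)

14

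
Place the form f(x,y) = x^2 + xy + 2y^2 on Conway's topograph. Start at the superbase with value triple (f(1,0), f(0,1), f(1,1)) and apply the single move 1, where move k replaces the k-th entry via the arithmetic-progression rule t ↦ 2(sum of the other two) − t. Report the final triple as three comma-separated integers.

start (1,2,4) = (f(1,0),f(0,1),f(1,1))
replace slot 1: 2·(2+4) − 1 = 11 → (11,2,4)

11,2,4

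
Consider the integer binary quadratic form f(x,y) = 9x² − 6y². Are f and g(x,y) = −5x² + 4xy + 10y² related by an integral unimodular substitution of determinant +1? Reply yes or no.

D₁ = 216, D₂ = 216
river cycle of f (length 2): (-6, 12, 3), (3, 12, -6)
river cycle of g (length 6): (-5, 14, 1), (1, 14, -5), (-5, 6, 9), (9, 12, -2), (-2, 12, 9), (9, 6, -5)
cycles differ ⇒ inequivalent

no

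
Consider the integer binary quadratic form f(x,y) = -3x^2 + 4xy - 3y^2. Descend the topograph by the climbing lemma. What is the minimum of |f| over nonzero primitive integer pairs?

translate: b→2 (≡-4 mod 6), so (3,-4,3)→(3,2,2)
flip: (3,2,2)→(2,-2,3)
translate: b→2 (≡-2 mod 4), so (2,-2,3)→(2,2,3)
reduced (well bottom): (2,2,3) with a≤c, −a<b≤a
well minimum |f| = |-2| = 2 (negative-definite)

2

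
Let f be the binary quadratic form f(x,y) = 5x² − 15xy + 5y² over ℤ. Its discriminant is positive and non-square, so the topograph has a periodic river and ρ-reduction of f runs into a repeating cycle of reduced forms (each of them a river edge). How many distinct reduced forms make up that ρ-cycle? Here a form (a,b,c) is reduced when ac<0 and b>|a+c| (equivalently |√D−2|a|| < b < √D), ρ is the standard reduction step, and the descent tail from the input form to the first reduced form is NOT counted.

D = 125, ⌊√D⌋ = 11
descent: ρ → (5,5,-5)  [lands on river]
river: ρ → (-5,5,5)
ρ-cycle length = 2 (tail of 1 descent step not counted)

2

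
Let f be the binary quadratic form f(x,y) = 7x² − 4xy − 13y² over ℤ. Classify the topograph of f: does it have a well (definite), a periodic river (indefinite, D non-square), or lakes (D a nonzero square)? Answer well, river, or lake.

D = b²−4ac = (-4)² − 4·7·(-13) = 380
D > 0 non-square ⇒ indefinite ⇒ periodic river

river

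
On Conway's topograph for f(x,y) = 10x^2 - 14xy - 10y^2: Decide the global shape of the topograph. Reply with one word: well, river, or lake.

D = b²−4ac = (-14)² − 4·10·(-10) = 596
D > 0 non-square ⇒ indefinite ⇒ periodic river

river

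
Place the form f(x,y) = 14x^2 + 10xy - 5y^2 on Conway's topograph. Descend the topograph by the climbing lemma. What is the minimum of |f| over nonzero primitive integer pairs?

river: ρ → (-5,10,14)
river: ρ → (14,18,-1)
river: ρ → (-1,18,14)
river: ρ → (14,10,-5)
closes: descent 0, river 4
min |a| on river = 1

1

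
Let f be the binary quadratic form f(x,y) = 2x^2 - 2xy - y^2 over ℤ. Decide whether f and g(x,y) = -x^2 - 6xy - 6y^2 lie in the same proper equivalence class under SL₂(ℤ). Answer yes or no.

D₁ = 12, D₂ = 12
river cycle of f (length 2): (-1, 2, 2), (2, 2, -1)
river cycle of g (length 2): (-1, 2, 2), (2, 2, -1)
cycles coincide ⇒ equivalent

yes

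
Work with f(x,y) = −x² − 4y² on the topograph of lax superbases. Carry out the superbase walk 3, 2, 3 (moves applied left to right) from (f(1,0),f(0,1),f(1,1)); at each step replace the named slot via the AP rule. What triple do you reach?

start (-1,-4,-5) = (f(1,0),f(0,1),f(1,1))
replace slot 3: 2·((-1)+(-4)) − (-5) = -5 → (-1,-4,-5)
replace slot 2: 2·((-1)+(-5)) − (-4) = -8 → (-1,-8,-5)
replace slot 3: 2·((-1)+(-8)) − (-5) = -13 → (-1,-8,-13)

-1,-8,-13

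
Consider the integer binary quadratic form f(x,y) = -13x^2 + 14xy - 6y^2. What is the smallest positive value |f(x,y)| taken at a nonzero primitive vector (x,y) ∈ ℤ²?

translate: b→12 (≡-14 mod 26), so (13,-14,6)→(13,12,5)
flip: (13,12,5)→(5,-12,13)
translate: b→-2 (≡-12 mod 10), so (5,-12,13)→(5,-2,6)
reduced (well bottom): (5,-2,6) with a≤c, −a<b≤a
well minimum |f| = |-5| = 5 (negative-definite)

5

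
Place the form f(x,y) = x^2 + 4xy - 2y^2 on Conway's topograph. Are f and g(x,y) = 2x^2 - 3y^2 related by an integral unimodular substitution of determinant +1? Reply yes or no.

D₁ = 24, D₂ = 24
river cycle of f (length 2): (-2, 4, 1), (1, 4, -2)
river cycle of g (length 2): (2, 4, -1), (-1, 4, 2)
cycles differ ⇒ inequivalent

no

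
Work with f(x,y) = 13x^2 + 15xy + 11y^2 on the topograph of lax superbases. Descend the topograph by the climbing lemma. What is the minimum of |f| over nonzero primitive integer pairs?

translate: b→-11 (≡15 mod 26), so (13,15,11)→(13,-11,9)
flip: (13,-11,9)→(9,11,13)
translate: b→-7 (≡11 mod 18), so (9,11,13)→(9,-7,11)
reduced (well bottom): (9,-7,11) with a≤c, −a<b≤a
well minimum = a = 9

9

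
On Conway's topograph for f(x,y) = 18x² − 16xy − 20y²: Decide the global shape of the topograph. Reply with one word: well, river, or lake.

D = b²−4ac = (-16)² − 4·18·(-20) = 1696
D > 0 non-square ⇒ indefinite ⇒ periodic river

river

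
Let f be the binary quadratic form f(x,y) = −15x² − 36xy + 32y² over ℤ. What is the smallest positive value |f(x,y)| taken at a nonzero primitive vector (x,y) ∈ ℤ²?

descent: ρ → (32,36,-15)  [lands on river]
river: ρ → (-15,54,5)
river: ρ → (5,56,-4)
river: ρ → (-4,56,5)
river: ρ → (5,54,-15)
river: ρ → (-15,36,32)
river: ρ → (32,28,-19)
river: ρ → (-19,48,12)
river: ρ → (12,48,-19)
river: ρ → (-19,28,32)
closes: descent 1, river 10
min |a| on river = 4

4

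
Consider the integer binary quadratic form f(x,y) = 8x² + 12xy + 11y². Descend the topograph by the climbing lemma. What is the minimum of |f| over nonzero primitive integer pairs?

translate: b→-4 (≡12 mod 16), so (8,12,11)→(8,-4,7)
flip: (8,-4,7)→(7,4,8)
reduced (well bottom): (7,4,8) with a≤c, −a<b≤a
well minimum = a = 7

7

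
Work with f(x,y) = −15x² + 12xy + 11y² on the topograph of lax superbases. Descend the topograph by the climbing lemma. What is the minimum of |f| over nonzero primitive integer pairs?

river: ρ → (11,10,-16)
river: ρ → (-16,22,5)
river: ρ → (5,28,-1)
river: ρ → (-1,28,5)
river: ρ → (5,22,-16)
river: ρ → (-16,10,11)
river: ρ → (11,12,-15)
river: ρ → (-15,18,8)
river: ρ → (8,14,-19)
river: ρ → (-19,24,3)
river: ρ → (3,24,-19)
river: ρ → (-19,14,8)
river: ρ → (8,18,-15)
river: ρ → (-15,12,11)
closes: descent 0, river 14
min |a| on river = 1

1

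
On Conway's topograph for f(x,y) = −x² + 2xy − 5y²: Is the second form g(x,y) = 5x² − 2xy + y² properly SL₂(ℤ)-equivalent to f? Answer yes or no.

D₁ = -16, D₂ = -16
f is negative-definite; reduce −f:
−f: translate: b→0 (≡-2 mod 2), so (1,-2,5)→(1,0,4)
−f: reduced (well bottom): (1,0,4) with a≤c, −a<b≤a
flip sign back: reduced form of f is (-1,0,-4)
g: flip: (5,-2,1)→(1,2,5)
g: translate: b→0 (≡2 mod 2), so (1,2,5)→(1,0,4)
g: reduced (well bottom): (1,0,4) with a≤c, −a<b≤a
reduced forms (-1, 0, -4) vs (1, 0, 4) ⇒ inequivalent

no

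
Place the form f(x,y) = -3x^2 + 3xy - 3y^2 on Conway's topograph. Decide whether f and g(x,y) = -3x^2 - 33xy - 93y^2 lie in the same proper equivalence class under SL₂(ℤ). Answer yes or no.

D₁ = -27, D₂ = -27
f is negative-definite; reduce −f:
−f: translate: b→3 (≡-3 mod 6), so (3,-3,3)→(3,3,3)
−f: reduced (well bottom): (3,3,3) with a≤c, −a<b≤a
flip sign back: reduced form of f is (-3,-3,-3)
g is negative-definite; reduce −g:
−g: translate: b→3 (≡33 mod 6), so (3,33,93)→(3,3,3)
−g: reduced (well bottom): (3,3,3) with a≤c, −a<b≤a
flip sign back: reduced form of g is (-3,-3,-3)
reduced forms (-3, -3, -3) vs (-3, -3, -3) ⇒ equivalent

yes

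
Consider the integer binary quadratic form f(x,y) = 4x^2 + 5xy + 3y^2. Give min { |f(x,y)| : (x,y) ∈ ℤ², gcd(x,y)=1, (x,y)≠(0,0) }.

translate: b→-3 (≡5 mod 8), so (4,5,3)→(4,-3,2)
flip: (4,-3,2)→(2,3,4)
translate: b→-1 (≡3 mod 4), so (2,3,4)→(2,-1,3)
reduced (well bottom): (2,-1,3) with a≤c, −a<b≤a
well minimum = a = 2

2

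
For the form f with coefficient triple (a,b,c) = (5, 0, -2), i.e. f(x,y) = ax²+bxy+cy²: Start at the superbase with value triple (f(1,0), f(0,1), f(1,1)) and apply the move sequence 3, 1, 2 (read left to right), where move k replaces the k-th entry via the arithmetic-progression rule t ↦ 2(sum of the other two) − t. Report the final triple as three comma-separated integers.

start (5,-2,3) = (f(1,0),f(0,1),f(1,1))
replace slot 3: 2·(5+(-2)) − 3 = 3 → (5,-2,3)
replace slot 1: 2·((-2)+3) − 5 = -3 → (-3,-2,3)
replace slot 2: 2·((-3)+3) − (-2) = 2 → (-3,2,3)

-3,2,3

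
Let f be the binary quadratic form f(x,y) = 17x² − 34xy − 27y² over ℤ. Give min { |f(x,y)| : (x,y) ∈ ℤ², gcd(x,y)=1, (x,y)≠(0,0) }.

descent: ρ → (-27,34,17)  [lands on river]
river: ρ → (17,34,-27)
river: ρ → (-27,20,24)
river: ρ → (24,28,-23)
river: ρ → (-23,18,29)
river: ρ → (29,40,-12)
river: ρ → (-12,32,41)
river: ρ → (41,50,-3)
river: ρ → (-3,52,24)
river: ρ → (24,44,-11)
river: ρ → (-11,44,24)
river: ρ → (24,52,-3)
river: ρ → (-3,50,41)
river: ρ → (41,32,-12)
river: ρ → (-12,40,29)
river: ρ → (29,18,-23)
river: ρ → (-23,28,24)
river: ρ → (24,20,-27)
closes: descent 1, river 18
min |a| on river = 3

3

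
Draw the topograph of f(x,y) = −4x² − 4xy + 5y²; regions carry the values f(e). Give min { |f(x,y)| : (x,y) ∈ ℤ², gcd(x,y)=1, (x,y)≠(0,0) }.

descent: ρ → (5,4,-4)  [lands on river]
river: ρ → (-4,4,5)
river: ρ → (5,6,-3)
river: ρ → (-3,6,5)
closes: descent 1, river 4
min |a| on river = 3

3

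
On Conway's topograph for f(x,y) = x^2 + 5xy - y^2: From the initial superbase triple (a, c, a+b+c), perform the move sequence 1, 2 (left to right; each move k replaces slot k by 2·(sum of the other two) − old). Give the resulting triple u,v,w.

start (1,-1,5) = (f(1,0),f(0,1),f(1,1))
replace slot 1: 2·((-1)+5) − 1 = 7 → (7,-1,5)
replace slot 2: 2·(7+5) − (-1) = 25 → (7,25,5)

7,25,5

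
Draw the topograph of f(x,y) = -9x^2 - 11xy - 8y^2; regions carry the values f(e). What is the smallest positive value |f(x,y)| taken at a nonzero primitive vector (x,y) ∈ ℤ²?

translate: b→-7 (≡11 mod 18), so (9,11,8)→(9,-7,6)
flip: (9,-7,6)→(6,7,9)
translate: b→-5 (≡7 mod 12), so (6,7,9)→(6,-5,8)
reduced (well bottom): (6,-5,8) with a≤c, −a<b≤a
well minimum |f| = |-6| = 6 (negative-definite)

6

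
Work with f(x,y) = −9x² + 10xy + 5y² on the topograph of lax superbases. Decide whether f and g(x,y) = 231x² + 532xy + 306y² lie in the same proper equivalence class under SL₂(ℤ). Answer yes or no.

D₁ = 280, D₂ = 280
river cycle of f (length 6): (5, 10, -9), (-9, 8, 6), (6, 16, -1), (-1, 16, 6), (6, 8, -9), (-9, 10, 5)
river cycle of g (length 6): (5, 10, -9), (-9, 8, 6), (6, 16, -1), (-1, 16, 6), (6, 8, -9), (-9, 10, 5)
cycles coincide ⇒ equivalent

yes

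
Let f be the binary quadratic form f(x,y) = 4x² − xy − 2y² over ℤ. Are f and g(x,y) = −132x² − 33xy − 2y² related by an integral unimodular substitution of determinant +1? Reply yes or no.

D₁ = 33, D₂ = 33
river cycle of f (length 4): (-2, 5, 1), (1, 5, -2), (-2, 3, 3), (3, 3, -2)
river cycle of g (length 4): (-2, 5, 1), (1, 5, -2), (-2, 3, 3), (3, 3, -2)
cycles coincide ⇒ equivalent

yes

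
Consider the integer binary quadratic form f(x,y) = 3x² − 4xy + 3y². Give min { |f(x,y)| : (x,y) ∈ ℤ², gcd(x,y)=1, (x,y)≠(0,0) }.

translate: b→2 (≡-4 mod 6), so (3,-4,3)→(3,2,2)
flip: (3,2,2)→(2,-2,3)
translate: b→2 (≡-2 mod 4), so (2,-2,3)→(2,2,3)
reduced (well bottom): (2,2,3) with a≤c, −a<b≤a
well minimum = a = 2

2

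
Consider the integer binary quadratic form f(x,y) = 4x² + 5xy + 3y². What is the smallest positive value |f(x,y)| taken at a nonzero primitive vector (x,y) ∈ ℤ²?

translate: b→-3 (≡5 mod 8), so (4,5,3)→(4,-3,2)
flip: (4,-3,2)→(2,3,4)
translate: b→-1 (≡3 mod 4), so (2,3,4)→(2,-1,3)
reduced (well bottom): (2,-1,3) with a≤c, −a<b≤a
well minimum = a = 2

2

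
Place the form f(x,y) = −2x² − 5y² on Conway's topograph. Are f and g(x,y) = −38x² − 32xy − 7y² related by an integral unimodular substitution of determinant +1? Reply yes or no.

D₁ = -40, D₂ = -40
f is negative-definite; reduce −f:
−f: reduced (well bottom): (2,0,5) with a≤c, −a<b≤a
flip sign back: reduced form of f is (-2,0,-5)
g is negative-definite; reduce −g:
−g: flip: (38,32,7)→(7,-32,38)
−g: translate: b→-4 (≡-32 mod 14), so (7,-32,38)→(7,-4,2)
−g: flip: (7,-4,2)→(2,4,7)
−g: translate: b→0 (≡4 mod 4), so (2,4,7)→(2,0,5)
−g: reduced (well bottom): (2,0,5) with a≤c, −a<b≤a
flip sign back: reduced form of g is (-2,0,-5)
reduced forms (-2, 0, -5) vs (-2, 0, -5) ⇒ equivalent

yes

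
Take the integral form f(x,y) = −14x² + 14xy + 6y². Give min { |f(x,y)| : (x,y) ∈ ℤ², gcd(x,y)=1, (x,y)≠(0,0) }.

river: ρ → (6,22,-2)
river: ρ → (-2,22,6)
river: ρ → (6,14,-14)
river: ρ → (-14,14,6)
closes: descent 0, river 4
min |a| on river = 2

2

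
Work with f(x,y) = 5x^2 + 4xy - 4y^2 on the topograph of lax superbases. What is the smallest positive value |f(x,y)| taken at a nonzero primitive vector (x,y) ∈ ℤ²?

river: ρ → (-4,4,5)
river: ρ → (5,6,-3)
river: ρ → (-3,6,5)
river: ρ → (5,4,-4)
closes: descent 0, river 4
min |a| on river = 3

3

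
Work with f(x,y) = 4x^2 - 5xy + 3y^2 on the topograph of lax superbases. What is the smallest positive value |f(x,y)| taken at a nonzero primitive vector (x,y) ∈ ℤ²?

translate: b→3 (≡-5 mod 8), so (4,-5,3)→(4,3,2)
flip: (4,3,2)→(2,-3,4)
translate: b→1 (≡-3 mod 4), so (2,-3,4)→(2,1,3)
reduced (well bottom): (2,1,3) with a≤c, −a<b≤a
well minimum = a = 2

2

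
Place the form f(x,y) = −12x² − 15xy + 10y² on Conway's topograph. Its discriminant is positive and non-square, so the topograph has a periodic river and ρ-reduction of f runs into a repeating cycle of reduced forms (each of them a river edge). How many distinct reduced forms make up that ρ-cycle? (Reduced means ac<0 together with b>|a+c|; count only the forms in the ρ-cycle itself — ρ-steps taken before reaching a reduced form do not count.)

D = 705, ⌊√D⌋ = 26
descent: ρ → (10,15,-12)  [lands on river]
river: ρ → (-12,9,13)
river: ρ → (13,17,-8)
river: ρ → (-8,15,15)
river: ρ → (15,15,-8)
river: ρ → (-8,17,13)
river: ρ → (13,9,-12)
river: ρ → (-12,15,10)
river: ρ → (10,25,-2)
river: ρ → (-2,23,22)
river: ρ → (22,21,-3)
river: ρ → (-3,21,22)
river: ρ → (22,23,-2)
river: ρ → (-2,25,10)
ρ-cycle length = 14 (tail of 1 descent step not counted)

14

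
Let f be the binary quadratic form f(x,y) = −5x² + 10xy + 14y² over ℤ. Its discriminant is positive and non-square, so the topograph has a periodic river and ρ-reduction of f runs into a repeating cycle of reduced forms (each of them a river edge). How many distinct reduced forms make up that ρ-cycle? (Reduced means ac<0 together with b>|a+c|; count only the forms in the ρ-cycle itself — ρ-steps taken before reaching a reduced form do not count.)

D = 380, ⌊√D⌋ = 19
river: ρ → (14,18,-1)
river: ρ → (-1,18,14)
river: ρ → (14,10,-5)
river: ρ → (-5,10,14)
ρ-cycle length = 4 (tail of 0 descent steps not counted)

4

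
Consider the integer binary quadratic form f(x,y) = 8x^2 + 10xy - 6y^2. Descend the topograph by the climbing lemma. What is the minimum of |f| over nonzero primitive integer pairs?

river: ρ → (-6,14,4)
river: ρ → (4,10,-12)
river: ρ → (-12,14,2)
river: ρ → (2,14,-12)
river: ρ → (-12,10,4)
river: ρ → (4,14,-6)
river: ρ → (-6,10,8)
river: ρ → (8,6,-8)
river: ρ → (-8,10,6)
river: ρ → (6,14,-4)
river: ρ → (-4,10,12)
river: ρ → (12,14,-2)
river: ρ → (-2,14,12)
river: ρ → (12,10,-4)
river: ρ → (-4,14,6)
river: ρ → (6,10,-8)
river: ρ → (-8,6,8)
river: ρ → (8,10,-6)
closes: descent 0, river 18
min |a| on river = 2

2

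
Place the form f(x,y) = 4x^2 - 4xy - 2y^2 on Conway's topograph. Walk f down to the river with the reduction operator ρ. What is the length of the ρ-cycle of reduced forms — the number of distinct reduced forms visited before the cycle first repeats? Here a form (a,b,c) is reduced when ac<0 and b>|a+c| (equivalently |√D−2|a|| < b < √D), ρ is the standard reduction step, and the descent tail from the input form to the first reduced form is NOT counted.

D = 48, ⌊√D⌋ = 6
descent: ρ → (-2,4,4)  [lands on river]
river: ρ → (4,4,-2)
ρ-cycle length = 2 (tail of 1 descent step not counted)

2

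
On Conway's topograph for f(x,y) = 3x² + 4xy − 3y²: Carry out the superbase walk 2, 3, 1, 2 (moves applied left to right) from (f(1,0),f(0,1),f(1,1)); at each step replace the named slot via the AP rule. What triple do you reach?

start (3,-3,4) = (f(1,0),f(0,1),f(1,1))
replace slot 2: 2·(3+4) − (-3) = 17 → (3,17,4)
replace slot 3: 2·(3+17) − 4 = 36 → (3,17,36)
replace slot 1: 2·(17+36) − 3 = 103 → (103,17,36)
replace slot 2: 2·(103+36) − 17 = 261 → (103,261,36)

103,261,36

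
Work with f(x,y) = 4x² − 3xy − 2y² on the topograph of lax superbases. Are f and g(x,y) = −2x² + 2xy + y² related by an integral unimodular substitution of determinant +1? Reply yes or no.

D₁ = 41, D₂ = 12
discriminants differ ⇒ not SL₂(ℤ)-equivalent

no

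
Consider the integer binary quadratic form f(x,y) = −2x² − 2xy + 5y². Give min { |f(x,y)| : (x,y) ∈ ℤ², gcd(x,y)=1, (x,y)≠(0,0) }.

descent: ρ → (5,2,-2)
descent: ρ → (-2,6,1)  [lands on river]
river: ρ → (1,6,-2)
closes: descent 2, river 2
min |a| on river = 1

1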